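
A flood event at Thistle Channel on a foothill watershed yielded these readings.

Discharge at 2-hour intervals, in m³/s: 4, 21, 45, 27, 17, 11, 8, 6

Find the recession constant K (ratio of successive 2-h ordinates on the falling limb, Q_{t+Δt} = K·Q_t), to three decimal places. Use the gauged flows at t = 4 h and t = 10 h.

K ≈ 0.625

Using the recession-limb readings at t = 4 h and t = 10 h: Q falls from 45 to 11 m³/s over 3 intervals.
K = (Q₂/Q₁)^(1/3) = (11/45)^(1/3) = 0.625.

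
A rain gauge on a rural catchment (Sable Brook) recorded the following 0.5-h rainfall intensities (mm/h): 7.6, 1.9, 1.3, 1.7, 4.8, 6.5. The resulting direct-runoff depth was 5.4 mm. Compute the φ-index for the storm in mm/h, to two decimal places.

Only the 3 blocks with intensity above φ contribute runoff: 7.6, 4.8, 6.5 mm/h.
Σ(I−φ)·Δt = d  ⇒  (7.6+4.8+6.5 − 3φ)·0.5 = 5.4
φ = (18.90 − 5.4/0.5) / 3 = 2.70 mm/h.

φ ≈ 2.70 mm/h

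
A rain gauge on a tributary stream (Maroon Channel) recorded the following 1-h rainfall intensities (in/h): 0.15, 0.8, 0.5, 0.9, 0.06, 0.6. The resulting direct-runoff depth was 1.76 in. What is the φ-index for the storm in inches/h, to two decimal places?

φ ≈ 0.26 in/h

Only the 4 blocks with intensity above φ contribute runoff: 0.8, 0.5, 0.9, 0.6 in/h.
Σ(I−φ)·Δt = d  ⇒  (0.8+0.5+0.9+0.6 − 4φ)·1 = 1.76
φ = (2.800 − 1.76/1) / 4 = 0.26 in/h.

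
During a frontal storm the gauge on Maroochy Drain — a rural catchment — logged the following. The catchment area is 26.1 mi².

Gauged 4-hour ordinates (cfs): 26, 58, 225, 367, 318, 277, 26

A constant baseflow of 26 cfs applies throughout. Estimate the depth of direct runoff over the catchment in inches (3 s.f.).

d ≈ 0.265 in

Direct runoff: 0.0, 32.0, 199.0, 341.0, 292.0, 251.0, 0.0 cfs; ΣQ_DR = 1115 cfs.
V = ΣQ_DR · Δt = 1115 × 14400 s = 1.606 × 10^7 ft³.
Over A = 26.1 mi², depth = V / A = 0.265 in.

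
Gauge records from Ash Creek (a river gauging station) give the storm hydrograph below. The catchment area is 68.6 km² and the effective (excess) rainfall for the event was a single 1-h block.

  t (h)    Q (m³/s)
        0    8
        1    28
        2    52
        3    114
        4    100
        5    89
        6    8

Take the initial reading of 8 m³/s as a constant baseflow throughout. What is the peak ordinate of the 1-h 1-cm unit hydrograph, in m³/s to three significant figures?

Direct runoff: 0.0, 20.0, 44.0, 106.0, 92.0, 81.0, 0.0 m³/s; ΣQ_DR = 343.0 m³/s, peak = 106.0 m³/s.
Runoff depth d = ΣQ_DR·Δt / A = 343.0 × 3600 / (68.6 km²) = 18.00 mm.
The 1-cm UH is the DRH scaled by (10 mm)/d, so U_p = 106.0 × 10/18.00 = 58.9 m³/s.

U_p ≈ 58.9 m³/s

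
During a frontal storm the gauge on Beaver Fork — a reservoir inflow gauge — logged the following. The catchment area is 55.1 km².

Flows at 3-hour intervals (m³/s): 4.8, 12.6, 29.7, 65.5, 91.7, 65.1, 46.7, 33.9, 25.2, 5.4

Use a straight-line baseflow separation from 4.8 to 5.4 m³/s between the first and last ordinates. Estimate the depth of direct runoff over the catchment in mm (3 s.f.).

Direct runoff: 0.00, 7.73, 24.77, 60.50, 86.63, 59.97, 41.50, 28.63, 19.87, 0.00 m³/s; ΣQ_DR = 329.6 m³/s.
V = ΣQ_DR · Δt = 329.6 × 10800 s = 3.560 × 10^6 m³.
Over A = 55.1 km², depth = V / A = 64.6 mm.

d ≈ 64.6 mm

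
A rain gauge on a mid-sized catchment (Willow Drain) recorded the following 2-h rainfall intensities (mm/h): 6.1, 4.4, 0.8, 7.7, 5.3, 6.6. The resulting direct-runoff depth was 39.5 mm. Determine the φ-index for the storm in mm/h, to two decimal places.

φ ≈ 2.07 mm/h

Only the 5 blocks with intensity above φ contribute runoff: 6.1, 4.4, 7.7, 5.3, 6.6 mm/h.
Σ(I−φ)·Δt = d  ⇒  (6.1+4.4+7.7+5.3+6.6 − 5φ)·2 = 39.5
φ = (30.10 − 39.5/2) / 5 = 2.07 mm/h.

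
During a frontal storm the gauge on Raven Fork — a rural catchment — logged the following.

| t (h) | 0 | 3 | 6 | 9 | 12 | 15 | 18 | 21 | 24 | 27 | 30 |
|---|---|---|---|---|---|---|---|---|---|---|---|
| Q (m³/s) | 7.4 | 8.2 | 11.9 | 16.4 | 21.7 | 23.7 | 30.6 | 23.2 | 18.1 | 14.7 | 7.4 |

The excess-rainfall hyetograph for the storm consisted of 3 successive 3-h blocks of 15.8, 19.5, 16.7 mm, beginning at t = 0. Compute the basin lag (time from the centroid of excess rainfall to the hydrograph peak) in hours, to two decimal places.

Centroid of excess rainfall: t_c = Σ P_i·t̄_i / ΣP_i = 4.5519 h (block centres at 1.5, 4.5, 7.5 h).
Hydrograph peak occurs at t = 18 h, so basin lag t_L = 18 − 4.5519 = 13.45 h.

t_L ≈ 13.45 h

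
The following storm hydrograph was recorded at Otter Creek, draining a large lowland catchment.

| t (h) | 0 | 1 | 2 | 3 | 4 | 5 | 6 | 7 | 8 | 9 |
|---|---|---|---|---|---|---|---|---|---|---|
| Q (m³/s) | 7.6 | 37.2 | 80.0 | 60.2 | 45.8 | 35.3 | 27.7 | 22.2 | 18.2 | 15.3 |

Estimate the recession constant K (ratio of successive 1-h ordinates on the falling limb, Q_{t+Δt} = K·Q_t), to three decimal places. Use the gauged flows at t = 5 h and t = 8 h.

Using the recession-limb readings at t = 5 h and t = 8 h: Q falls from 35.3 to 18.2 m³/s over 3 intervals.
K = (Q₂/Q₁)^(1/3) = (18.2/35.3)^(1/3) = 0.802.

K ≈ 0.802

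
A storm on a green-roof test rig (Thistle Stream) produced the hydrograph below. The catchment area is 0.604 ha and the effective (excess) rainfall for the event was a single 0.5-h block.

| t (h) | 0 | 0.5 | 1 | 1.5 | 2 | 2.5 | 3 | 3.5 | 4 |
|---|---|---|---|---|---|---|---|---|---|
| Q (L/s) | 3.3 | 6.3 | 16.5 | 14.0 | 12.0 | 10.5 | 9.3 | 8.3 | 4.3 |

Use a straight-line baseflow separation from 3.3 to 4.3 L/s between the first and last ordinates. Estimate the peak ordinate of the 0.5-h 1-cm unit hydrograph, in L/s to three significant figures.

Direct runoff: 0.00, 2.88, 12.95, 10.32, 8.20, 6.58, 5.25, 4.12, 0.00 L/s; ΣQ_DR = 50.30 L/s, peak = 12.95 L/s.
Runoff depth d = ΣQ_DR·Δt / A = 50.30 × 1800 / (0.604 ha) = 14.99 mm.
The 1-cm UH is the DRH scaled by (10 mm)/d, so U_p = 12.95 × 10/14.99 = 8.64 L/s.

U_p ≈ 8.64 L/s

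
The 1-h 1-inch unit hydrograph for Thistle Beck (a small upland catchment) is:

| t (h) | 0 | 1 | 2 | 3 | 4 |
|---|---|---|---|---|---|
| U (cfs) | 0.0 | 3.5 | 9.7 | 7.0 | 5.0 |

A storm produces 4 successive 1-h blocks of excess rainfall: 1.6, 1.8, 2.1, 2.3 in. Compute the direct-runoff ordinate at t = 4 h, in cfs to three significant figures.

Q ≈ 49.0 cfs

By discrete convolution, Q_j = Σ (P_i / 1 in) · U_{j−i}.
At t = 4 h (j=4): Q = (1.6/1)·5.0 + (1.8/1)·7.0 + (2.1/1)·9.7 + (2.3/1)·3.5 = 49.0 cfs.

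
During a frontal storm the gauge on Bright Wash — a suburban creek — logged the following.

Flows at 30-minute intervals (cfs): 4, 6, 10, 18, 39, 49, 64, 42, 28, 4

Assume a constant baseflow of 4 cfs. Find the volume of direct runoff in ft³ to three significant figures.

V ≈ 4.03 × 10^5 ft³

Direct-runoff ordinates (Q − Q_b): 0.0, 2.0, 6.0, 14.0, 35.0, 45.0, 60.0, 38.0, 24.0, 0.0 cfs.
ΣQ_DR = 224.0 cfs.
With Δt = 0.5 h = 1800 s, V = ΣQ_DR · Δt = 224.0 × 1800 = 4.03 × 10^5 ft³.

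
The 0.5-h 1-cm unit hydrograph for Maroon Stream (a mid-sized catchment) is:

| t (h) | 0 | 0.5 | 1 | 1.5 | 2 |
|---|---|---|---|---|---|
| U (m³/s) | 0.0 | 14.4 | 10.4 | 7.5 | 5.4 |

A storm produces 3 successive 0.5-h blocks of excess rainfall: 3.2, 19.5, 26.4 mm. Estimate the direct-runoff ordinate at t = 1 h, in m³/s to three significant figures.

Q ≈ 31.4 m³/s

By discrete convolution, Q_j = Σ (P_i / 10 mm) · U_{j−i}.
At t = 1 h (j=2): Q = (3.2/10)·10.4 + (19.5/10)·14.4 + (26.4/10)·0.0 = 31.4 m³/s.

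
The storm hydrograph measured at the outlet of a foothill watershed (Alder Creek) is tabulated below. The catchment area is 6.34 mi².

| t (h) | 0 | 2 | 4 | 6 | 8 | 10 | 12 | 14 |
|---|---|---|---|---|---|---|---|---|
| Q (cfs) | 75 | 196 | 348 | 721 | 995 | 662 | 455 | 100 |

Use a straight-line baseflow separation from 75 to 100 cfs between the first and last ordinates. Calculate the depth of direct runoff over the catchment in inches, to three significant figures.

Direct runoff: 0.00, 117.43, 265.86, 635.29, 905.71, 569.14, 358.57, 0.00 cfs; ΣQ_DR = 2852 cfs.
V = ΣQ_DR · Δt = 2852 × 7200 s = 2.053 × 10^7 ft³.
Over A = 6.34 mi², depth = V / A = 1.39 in.

d ≈ 1.39 in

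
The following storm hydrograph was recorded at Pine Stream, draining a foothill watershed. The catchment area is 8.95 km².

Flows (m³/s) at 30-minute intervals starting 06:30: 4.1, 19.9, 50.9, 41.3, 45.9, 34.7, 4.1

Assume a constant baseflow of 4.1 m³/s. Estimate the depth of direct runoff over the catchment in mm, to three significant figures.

d ≈ 34.6 mm

Direct runoff: 0.0, 15.8, 46.8, 37.2, 41.8, 30.6, 0.0 m³/s; ΣQ_DR = 172.2 m³/s.
V = ΣQ_DR · Δt = 172.2 × 1800 s = 3.100 × 10^5 m³.
Over A = 8.95 km², depth = V / A = 34.6 mm.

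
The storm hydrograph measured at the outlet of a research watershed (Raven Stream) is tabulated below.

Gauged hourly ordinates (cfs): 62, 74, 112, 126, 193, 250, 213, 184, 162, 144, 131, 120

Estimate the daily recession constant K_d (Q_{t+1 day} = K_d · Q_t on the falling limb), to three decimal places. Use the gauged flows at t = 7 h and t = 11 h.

K_d ≈ 0.077

Between t = 7 h and t = 11 h the flow falls from 184 to 120 cfs over 4×1 h = 4 h.
Per-interval ratio K = (120/184)^(1/4) = 0.8987; K_d = K^(24/1) = 0.077.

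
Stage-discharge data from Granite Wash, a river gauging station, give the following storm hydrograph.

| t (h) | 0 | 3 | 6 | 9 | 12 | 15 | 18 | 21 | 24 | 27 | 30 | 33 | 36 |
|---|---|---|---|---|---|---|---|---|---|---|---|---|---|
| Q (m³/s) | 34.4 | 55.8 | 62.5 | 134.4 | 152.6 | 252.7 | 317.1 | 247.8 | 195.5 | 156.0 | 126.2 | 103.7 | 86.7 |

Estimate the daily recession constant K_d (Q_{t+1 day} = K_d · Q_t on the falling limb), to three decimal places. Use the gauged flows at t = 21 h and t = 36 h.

Between t = 21 h and t = 36 h the flow falls from 247.8 to 86.7 m³/s over 5×3 h = 15 h.
Per-interval ratio K = (86.7/247.8)^(1/5) = 0.8106; K_d = K^(24/3) = 0.186.

K_d ≈ 0.186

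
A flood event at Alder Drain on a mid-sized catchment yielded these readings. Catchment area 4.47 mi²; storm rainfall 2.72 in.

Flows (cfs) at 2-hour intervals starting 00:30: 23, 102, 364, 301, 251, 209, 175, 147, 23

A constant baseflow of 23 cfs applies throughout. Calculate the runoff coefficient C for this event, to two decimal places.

ΣQ_DR = 1388 cfs; V = ΣQ_DR·Δt = 9.994 × 10^6 ft³.
Runoff depth d = V / A = 0.9623 in.
C = d / P = 0.9623 / 2.72 = 0.35.

C ≈ 0.35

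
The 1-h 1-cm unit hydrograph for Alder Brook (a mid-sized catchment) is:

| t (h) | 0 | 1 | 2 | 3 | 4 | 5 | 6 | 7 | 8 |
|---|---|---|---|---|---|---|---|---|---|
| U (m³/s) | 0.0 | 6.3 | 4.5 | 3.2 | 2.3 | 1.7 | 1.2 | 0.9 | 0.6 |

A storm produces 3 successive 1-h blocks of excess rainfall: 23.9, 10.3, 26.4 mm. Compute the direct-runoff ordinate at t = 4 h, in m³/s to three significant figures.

Q ≈ 20.7 m³/s

By discrete convolution, Q_j = Σ (P_i / 10 mm) · U_{j−i}.
At t = 4 h (j=4): Q = (23.9/10)·2.3 + (10.3/10)·3.2 + (26.4/10)·4.5 = 20.7 m³/s.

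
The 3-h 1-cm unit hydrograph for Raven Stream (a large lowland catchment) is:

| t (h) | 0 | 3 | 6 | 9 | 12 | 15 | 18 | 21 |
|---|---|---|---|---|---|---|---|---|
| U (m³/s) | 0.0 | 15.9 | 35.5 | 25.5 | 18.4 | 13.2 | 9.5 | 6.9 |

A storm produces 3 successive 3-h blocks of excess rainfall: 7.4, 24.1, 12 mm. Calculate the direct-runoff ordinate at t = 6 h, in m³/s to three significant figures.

By discrete convolution, Q_j = Σ (P_i / 10 mm) · U_{j−i}.
At t = 6 h (j=2): Q = (7.4/10)·35.5 + (24.1/10)·15.9 + (12/10)·0.0 = 64.6 m³/s.

Q ≈ 64.6 m³/s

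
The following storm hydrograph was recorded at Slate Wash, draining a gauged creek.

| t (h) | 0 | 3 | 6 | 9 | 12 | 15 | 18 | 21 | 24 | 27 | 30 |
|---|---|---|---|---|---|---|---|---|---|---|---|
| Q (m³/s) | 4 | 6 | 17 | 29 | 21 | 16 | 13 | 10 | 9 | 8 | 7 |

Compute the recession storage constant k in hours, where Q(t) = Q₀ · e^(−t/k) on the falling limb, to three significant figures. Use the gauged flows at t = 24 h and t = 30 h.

k ≈ 23.9 h

On the falling limb, Q drops from 9 to 7 m³/s between t = 24 h and t = 30 h (Δt = 6 h).
k = −Δt / ln(Q₂/Q₁) = −6 / ln(7/9) = 23.9 h.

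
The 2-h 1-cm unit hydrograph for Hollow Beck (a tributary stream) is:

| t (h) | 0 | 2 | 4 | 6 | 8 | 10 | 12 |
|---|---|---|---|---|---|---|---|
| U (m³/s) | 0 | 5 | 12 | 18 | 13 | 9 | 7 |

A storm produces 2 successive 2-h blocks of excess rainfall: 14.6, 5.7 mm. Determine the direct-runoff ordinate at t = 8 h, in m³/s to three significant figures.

Q ≈ 29.2 m³/s

By discrete convolution, Q_j = Σ (P_i / 10 mm) · U_{j−i}.
At t = 8 h (j=4): Q = (14.6/10)·13 + (5.7/10)·18 = 29.2 m³/s.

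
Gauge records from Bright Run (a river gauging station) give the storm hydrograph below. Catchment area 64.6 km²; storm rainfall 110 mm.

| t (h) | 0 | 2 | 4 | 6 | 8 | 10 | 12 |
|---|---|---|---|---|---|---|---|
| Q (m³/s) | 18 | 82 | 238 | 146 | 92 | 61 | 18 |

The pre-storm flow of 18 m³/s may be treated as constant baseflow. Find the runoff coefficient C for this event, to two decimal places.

C ≈ 0.54

ΣQ_DR = 529.0 m³/s; V = ΣQ_DR·Δt = 3.809 × 10^6 m³.
Runoff depth d = V / A = 58.96 mm.
C = d / P = 58.96 / 110 = 0.54.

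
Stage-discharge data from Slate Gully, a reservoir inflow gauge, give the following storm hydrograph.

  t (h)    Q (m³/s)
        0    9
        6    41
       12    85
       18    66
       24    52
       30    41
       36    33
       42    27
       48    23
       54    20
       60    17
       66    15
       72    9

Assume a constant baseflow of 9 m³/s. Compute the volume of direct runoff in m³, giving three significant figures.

Direct-runoff ordinates (Q − Q_b): 0.0, 32.0, 76.0, 57.0, 43.0, 32.0, 24.0, 18.0, 14.0, 11.0, 8.0, 6.0, 0.0 m³/s.
ΣQ_DR = 321.0 m³/s.
With Δt = 6 h = 21600 s, V = ΣQ_DR · Δt = 321.0 × 21600 = 6.93 × 10^6 m³.

V ≈ 6.93 × 10^6 m³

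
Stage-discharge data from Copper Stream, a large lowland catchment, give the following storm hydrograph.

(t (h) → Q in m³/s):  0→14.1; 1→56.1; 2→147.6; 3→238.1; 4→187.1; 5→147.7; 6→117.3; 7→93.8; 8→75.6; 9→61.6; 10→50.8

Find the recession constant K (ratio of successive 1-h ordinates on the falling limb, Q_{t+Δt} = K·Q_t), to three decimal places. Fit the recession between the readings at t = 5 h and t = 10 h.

K ≈ 0.808

Using the recession-limb readings at t = 5 h and t = 10 h: Q falls from 147.7 to 50.8 m³/s over 5 intervals.
K = (Q₂/Q₁)^(1/5) = (50.8/147.7)^(1/5) = 0.808.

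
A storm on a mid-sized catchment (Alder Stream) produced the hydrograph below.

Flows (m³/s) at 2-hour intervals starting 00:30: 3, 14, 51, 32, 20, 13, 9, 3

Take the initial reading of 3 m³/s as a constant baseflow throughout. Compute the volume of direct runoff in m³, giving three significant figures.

V ≈ 8.71 × 10^5 m³

Direct-runoff ordinates (Q − Q_b): 0.0, 11.0, 48.0, 29.0, 17.0, 10.0, 6.0, 0.0 m³/s.
ΣQ_DR = 121.0 m³/s.
With Δt = 2 h = 7200 s, V = ΣQ_DR · Δt = 121.0 × 7200 = 8.71 × 10^5 m³.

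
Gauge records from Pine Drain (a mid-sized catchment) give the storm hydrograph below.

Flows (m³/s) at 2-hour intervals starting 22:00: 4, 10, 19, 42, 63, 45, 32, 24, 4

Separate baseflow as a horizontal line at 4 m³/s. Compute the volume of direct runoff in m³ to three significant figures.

V ≈ 1.49 × 10^6 m³

Direct-runoff ordinates (Q − Q_b): 0.0, 6.0, 15.0, 38.0, 59.0, 41.0, 28.0, 20.0, 0.0 m³/s.
ΣQ_DR = 207.0 m³/s.
With Δt = 2 h = 7200 s, V = ΣQ_DR · Δt = 207.0 × 7200 = 1.49 × 10^6 m³.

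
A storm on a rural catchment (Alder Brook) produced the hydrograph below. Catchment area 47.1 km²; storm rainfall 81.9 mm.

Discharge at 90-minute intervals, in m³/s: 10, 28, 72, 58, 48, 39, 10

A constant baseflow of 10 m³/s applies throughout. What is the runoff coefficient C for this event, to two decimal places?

ΣQ_DR = 195.0 m³/s; V = ΣQ_DR·Δt = 1.053 × 10^6 m³.
Runoff depth d = V / A = 22.36 mm.
C = d / P = 22.36 / 81.9 = 0.27.

C ≈ 0.27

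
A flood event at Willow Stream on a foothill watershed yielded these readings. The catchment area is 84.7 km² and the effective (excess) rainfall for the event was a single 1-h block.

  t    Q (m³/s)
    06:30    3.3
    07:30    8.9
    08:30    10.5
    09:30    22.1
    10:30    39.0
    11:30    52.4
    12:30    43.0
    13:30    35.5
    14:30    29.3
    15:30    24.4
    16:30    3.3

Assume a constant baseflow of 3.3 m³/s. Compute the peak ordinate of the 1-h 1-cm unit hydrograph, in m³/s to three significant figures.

U_p ≈ 49.1 m³/s

Direct runoff: 0.0, 5.6, 7.2, 18.8, 35.7, 49.1, 39.7, 32.2, 26.0, 21.1, 0.0 m³/s; ΣQ_DR = 235.4 m³/s, peak = 49.1 m³/s.
Runoff depth d = ΣQ_DR·Δt / A = 235.4 × 3600 / (84.7 km²) = 10.01 mm.
The 1-cm UH is the DRH scaled by (10 mm)/d, so U_p = 49.1 × 10/10.01 = 49.1 m³/s.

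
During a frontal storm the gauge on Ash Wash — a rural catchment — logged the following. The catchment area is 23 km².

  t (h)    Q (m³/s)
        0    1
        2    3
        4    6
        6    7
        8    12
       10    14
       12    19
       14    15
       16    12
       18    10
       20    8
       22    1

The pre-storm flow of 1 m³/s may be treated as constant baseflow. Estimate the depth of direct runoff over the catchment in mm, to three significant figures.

Direct runoff: 0.0, 2.0, 5.0, 6.0, 11.0, 13.0, 18.0, 14.0, 11.0, 9.0, 7.0, 0.0 m³/s; ΣQ_DR = 96.00 m³/s.
V = ΣQ_DR · Δt = 96.00 × 7200 s = 6.912 × 10^5 m³.
Over A = 23 km², depth = V / A = 30.1 mm.

d ≈ 30.1 mm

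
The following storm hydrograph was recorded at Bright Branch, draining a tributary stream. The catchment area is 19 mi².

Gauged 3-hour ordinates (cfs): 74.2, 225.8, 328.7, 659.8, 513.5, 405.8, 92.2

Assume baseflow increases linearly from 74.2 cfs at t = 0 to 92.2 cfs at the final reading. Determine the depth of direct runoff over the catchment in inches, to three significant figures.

Direct runoff: 0.00, 148.60, 248.50, 576.60, 427.30, 316.60, 0.00 cfs; ΣQ_DR = 1718 cfs.
V = ΣQ_DR · Δt = 1718 × 10800 s = 1.855 × 10^7 ft³.
Over A = 19 mi², depth = V / A = 0.420 in.

d ≈ 0.420 in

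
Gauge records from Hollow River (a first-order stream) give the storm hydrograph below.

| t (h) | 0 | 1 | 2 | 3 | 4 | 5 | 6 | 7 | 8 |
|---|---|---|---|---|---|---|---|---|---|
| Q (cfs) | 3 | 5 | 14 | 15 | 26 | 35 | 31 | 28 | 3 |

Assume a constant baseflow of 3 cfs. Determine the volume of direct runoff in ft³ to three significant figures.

V ≈ 4.79 × 10^5 ft³

Direct-runoff ordinates (Q − Q_b): 0.0, 2.0, 11.0, 12.0, 23.0, 32.0, 28.0, 25.0, 0.0 cfs.
ΣQ_DR = 133.0 cfs.
With Δt = 1 h = 3600 s, V = ΣQ_DR · Δt = 133.0 × 3600 = 4.79 × 10^5 ft³.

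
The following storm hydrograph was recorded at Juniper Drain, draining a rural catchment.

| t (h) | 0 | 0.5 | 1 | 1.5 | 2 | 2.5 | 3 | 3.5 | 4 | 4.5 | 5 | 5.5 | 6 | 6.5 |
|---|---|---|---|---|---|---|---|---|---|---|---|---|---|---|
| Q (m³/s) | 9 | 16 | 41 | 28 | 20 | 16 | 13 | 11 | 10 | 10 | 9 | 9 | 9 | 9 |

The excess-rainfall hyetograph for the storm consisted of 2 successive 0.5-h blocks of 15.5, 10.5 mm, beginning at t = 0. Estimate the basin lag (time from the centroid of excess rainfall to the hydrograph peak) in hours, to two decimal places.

Centroid of excess rainfall: t_c = Σ P_i·t̄_i / ΣP_i = 0.4519 h (block centres at 0.25, 0.75 h).
Hydrograph peak occurs at t = 1 h, so basin lag t_L = 1 − 0.4519 = 0.55 h.

t_L ≈ 0.55 h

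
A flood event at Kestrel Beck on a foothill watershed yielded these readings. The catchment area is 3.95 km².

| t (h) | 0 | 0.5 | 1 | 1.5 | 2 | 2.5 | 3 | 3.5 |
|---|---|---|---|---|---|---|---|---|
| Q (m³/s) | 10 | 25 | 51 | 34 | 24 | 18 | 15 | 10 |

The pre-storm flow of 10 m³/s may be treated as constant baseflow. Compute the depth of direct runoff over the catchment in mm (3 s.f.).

d ≈ 48.8 mm

Direct runoff: 0.0, 15.0, 41.0, 24.0, 14.0, 8.0, 5.0, 0.0 m³/s; ΣQ_DR = 107.0 m³/s.
V = ΣQ_DR · Δt = 107.0 × 1800 s = 1.926 × 10^5 m³.
Over A = 3.95 km², depth = V / A = 48.8 mm.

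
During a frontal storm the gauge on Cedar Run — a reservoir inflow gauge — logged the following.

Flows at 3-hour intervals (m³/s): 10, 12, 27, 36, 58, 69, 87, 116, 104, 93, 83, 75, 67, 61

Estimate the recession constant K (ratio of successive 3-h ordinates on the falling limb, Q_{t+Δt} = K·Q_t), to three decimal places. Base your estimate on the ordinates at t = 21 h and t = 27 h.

Using the recession-limb readings at t = 21 h and t = 27 h: Q falls from 116 to 93 m³/s over 2 intervals.
K = (Q₂/Q₁)^(1/2) = (93/116)^(1/2) = 0.895.

K ≈ 0.895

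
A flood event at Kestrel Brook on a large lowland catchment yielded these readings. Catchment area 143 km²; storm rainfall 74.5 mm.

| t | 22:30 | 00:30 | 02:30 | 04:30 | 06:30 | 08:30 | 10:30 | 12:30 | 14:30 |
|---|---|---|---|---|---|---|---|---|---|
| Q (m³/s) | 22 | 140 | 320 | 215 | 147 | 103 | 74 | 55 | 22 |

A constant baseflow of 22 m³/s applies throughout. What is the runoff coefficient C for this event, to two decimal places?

ΣQ_DR = 900.0 m³/s; V = ΣQ_DR·Δt = 6.480 × 10^6 m³.
Runoff depth d = V / A = 45.31 mm.
C = d / P = 45.31 / 74.5 = 0.61.

C ≈ 0.61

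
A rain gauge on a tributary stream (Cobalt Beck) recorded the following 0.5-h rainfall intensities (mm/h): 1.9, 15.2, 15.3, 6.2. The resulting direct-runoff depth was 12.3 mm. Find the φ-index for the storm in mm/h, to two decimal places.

φ ≈ 4.03 mm/h

Only the 3 blocks with intensity above φ contribute runoff: 15.2, 15.3, 6.2 mm/h.
Σ(I−φ)·Δt = d  ⇒  (15.2+15.3+6.2 − 3φ)·0.5 = 12.3
φ = (36.70 − 12.3/0.5) / 3 = 4.03 mm/h.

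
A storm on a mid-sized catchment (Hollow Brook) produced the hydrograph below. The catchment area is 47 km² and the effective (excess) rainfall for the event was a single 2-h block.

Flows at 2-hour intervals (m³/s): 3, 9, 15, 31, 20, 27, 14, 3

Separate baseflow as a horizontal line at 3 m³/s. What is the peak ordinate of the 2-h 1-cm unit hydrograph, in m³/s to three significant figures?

U_p ≈ 18.7 m³/s

Direct runoff: 0.0, 6.0, 12.0, 28.0, 17.0, 24.0, 11.0, 0.0 m³/s; ΣQ_DR = 98.00 m³/s, peak = 28.0 m³/s.
Runoff depth d = ΣQ_DR·Δt / A = 98.00 × 7200 / (47 km²) = 15.01 mm.
The 1-cm UH is the DRH scaled by (10 mm)/d, so U_p = 28.0 × 10/15.01 = 18.7 m³/s.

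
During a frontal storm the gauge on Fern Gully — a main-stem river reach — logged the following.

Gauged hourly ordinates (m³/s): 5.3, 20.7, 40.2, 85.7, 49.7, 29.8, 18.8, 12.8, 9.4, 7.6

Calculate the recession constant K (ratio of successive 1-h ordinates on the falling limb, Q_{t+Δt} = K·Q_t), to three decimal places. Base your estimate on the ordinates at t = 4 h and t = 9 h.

Using the recession-limb readings at t = 4 h and t = 9 h: Q falls from 49.7 to 7.6 m³/s over 5 intervals.
K = (Q₂/Q₁)^(1/5) = (7.6/49.7)^(1/5) = 0.687.

K ≈ 0.687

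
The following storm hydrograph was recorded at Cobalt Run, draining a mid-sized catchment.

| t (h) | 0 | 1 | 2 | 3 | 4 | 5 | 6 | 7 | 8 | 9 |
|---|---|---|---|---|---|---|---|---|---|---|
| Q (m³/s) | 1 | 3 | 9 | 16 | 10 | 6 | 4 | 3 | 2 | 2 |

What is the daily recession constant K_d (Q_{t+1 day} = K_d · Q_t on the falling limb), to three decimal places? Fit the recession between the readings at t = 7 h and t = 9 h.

K_d ≈ 0.008

Between t = 7 h and t = 9 h the flow falls from 3 to 2 m³/s over 2×1 h = 2 h.
Per-interval ratio K = (2/3)^(1/2) = 0.8165; K_d = K^(24/1) = 0.008.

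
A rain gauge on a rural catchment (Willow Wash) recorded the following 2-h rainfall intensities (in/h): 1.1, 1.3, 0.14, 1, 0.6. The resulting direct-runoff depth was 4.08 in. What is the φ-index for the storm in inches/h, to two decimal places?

Only the 4 blocks with intensity above φ contribute runoff: 1.1, 1.3, 1, 0.6 in/h.
Σ(I−φ)·Δt = d  ⇒  (1.1+1.3+1+0.6 − 4φ)·2 = 4.08
φ = (4.000 − 4.08/2) / 4 = 0.49 in/h.

φ ≈ 0.49 in/h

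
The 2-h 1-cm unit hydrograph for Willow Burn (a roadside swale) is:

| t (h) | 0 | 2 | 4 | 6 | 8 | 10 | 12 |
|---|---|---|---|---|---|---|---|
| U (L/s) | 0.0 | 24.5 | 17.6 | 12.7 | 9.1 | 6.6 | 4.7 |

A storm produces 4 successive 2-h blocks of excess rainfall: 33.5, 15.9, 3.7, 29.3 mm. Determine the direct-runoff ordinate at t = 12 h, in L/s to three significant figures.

By discrete convolution, Q_j = Σ (P_i / 10 mm) · U_{j−i}.
At t = 12 h (j=6): Q = (33.5/10)·4.7 + (15.9/10)·6.6 + (3.7/10)·9.1 + (29.3/10)·12.7 = 66.8 L/s.

Q ≈ 66.8 L/s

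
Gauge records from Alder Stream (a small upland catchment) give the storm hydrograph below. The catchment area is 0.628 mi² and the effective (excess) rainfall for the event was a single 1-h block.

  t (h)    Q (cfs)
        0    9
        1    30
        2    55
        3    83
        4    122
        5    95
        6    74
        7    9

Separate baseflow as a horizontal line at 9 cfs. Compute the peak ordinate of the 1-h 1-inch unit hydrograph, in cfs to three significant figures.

U_p ≈ 113 cfs

Direct runoff: 0.0, 21.0, 46.0, 74.0, 113.0, 86.0, 65.0, 0.0 cfs; ΣQ_DR = 405.0 cfs, peak = 113.0 cfs.
Runoff depth d = ΣQ_DR·Δt / A = 405.0 × 3600 / (0.628 mi²) = 0.9993 in.
The 1-inch UH is the DRH scaled by (1 in)/d, so U_p = 113.0 × 1/0.9993 = 113 cfs.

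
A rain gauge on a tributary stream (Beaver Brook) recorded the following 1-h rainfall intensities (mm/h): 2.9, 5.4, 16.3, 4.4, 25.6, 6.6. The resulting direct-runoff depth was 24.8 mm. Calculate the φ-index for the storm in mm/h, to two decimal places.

Only the 2 blocks with intensity above φ contribute runoff: 16.3, 25.6 mm/h.
Σ(I−φ)·Δt = d  ⇒  (16.3+25.6 − 2φ)·1 = 24.8
φ = (41.90 − 24.8/1) / 2 = 8.55 mm/h.

φ ≈ 8.55 mm/h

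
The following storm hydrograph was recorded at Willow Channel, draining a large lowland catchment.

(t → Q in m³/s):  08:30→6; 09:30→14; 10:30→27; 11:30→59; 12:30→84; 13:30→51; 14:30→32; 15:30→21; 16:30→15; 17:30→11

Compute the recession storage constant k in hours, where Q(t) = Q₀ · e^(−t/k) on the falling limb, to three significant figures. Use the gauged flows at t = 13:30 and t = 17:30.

On the falling limb, Q drops from 51 to 11 m³/s between t = 13:30 and t = 17:30 (Δt = 4 h).
k = −Δt / ln(Q₂/Q₁) = −4 / ln(11/51) = 2.61 h.

k ≈ 2.61 h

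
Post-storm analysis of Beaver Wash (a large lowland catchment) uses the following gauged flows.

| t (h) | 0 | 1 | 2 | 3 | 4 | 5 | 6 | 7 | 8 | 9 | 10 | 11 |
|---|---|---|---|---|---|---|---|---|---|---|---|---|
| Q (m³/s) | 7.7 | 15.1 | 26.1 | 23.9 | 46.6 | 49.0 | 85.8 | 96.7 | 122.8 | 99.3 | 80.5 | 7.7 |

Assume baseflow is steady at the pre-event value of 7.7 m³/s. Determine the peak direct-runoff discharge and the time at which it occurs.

Q_p = 115.1 m³/s at t = 8 h

Subtracting baseflow gives direct-runoff ordinates: 0.0, 7.4, 18.4, 16.2, 38.9, 41.3, 78.1, 89.0, 115.1, 91.6, 72.8, 0.0 m³/s.
The maximum is 115.1 m³/s, occurring at the reading for t = 8 h.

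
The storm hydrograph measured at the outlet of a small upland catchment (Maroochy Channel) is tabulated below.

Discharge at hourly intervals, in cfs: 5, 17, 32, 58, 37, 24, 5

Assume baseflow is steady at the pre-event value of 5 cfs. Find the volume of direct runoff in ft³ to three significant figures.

V ≈ 5.15 × 10^5 ft³

Direct-runoff ordinates (Q − Q_b): 0.0, 12.0, 27.0, 53.0, 32.0, 19.0, 0.0 cfs.
ΣQ_DR = 143.0 cfs.
With Δt = 1 h = 3600 s, V = ΣQ_DR · Δt = 143.0 × 3600 = 5.15 × 10^5 ft³.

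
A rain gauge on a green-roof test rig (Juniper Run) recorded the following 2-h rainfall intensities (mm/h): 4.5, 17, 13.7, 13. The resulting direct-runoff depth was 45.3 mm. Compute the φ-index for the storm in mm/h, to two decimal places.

Only the 3 blocks with intensity above φ contribute runoff: 17, 13.7, 13 mm/h.
Σ(I−φ)·Δt = d  ⇒  (17+13.7+13 − 3φ)·2 = 45.3
φ = (43.70 − 45.3/2) / 3 = 7.02 mm/h.

φ ≈ 7.02 mm/h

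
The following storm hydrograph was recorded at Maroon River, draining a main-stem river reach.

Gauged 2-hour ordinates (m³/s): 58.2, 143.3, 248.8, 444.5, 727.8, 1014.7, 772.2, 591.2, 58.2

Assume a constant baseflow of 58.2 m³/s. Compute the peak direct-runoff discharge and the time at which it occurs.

Q_p = 956.5 m³/s at t = 10 h

Subtracting baseflow gives direct-runoff ordinates: 0.0, 85.1, 190.6, 386.3, 669.6, 956.5, 714.0, 533.0, 0.0 m³/s.
The maximum is 956.5 m³/s, occurring at the reading for t = 10 h.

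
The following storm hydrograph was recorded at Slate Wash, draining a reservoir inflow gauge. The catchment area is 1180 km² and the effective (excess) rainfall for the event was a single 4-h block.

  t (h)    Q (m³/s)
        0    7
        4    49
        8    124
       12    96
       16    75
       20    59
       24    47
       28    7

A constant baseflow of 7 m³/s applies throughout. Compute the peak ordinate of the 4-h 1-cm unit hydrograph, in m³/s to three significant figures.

Direct runoff: 0.0, 42.0, 117.0, 89.0, 68.0, 52.0, 40.0, 0.0 m³/s; ΣQ_DR = 408.0 m³/s, peak = 117.0 m³/s.
Runoff depth d = ΣQ_DR·Δt / A = 408.0 × 14400 / (1180 km²) = 4.979 mm.
The 1-cm UH is the DRH scaled by (10 mm)/d, so U_p = 117.0 × 10/4.979 = 235 m³/s.

U_p ≈ 235 m³/s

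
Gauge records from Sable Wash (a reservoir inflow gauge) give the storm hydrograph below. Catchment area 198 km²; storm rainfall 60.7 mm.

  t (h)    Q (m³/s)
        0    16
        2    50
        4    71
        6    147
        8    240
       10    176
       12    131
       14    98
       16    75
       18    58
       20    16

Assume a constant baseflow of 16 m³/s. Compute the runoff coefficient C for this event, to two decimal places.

C ≈ 0.54

ΣQ_DR = 902.0 m³/s; V = ΣQ_DR·Δt = 6.494 × 10^6 m³.
Runoff depth d = V / A = 32.80 mm.
C = d / P = 32.80 / 60.7 = 0.54.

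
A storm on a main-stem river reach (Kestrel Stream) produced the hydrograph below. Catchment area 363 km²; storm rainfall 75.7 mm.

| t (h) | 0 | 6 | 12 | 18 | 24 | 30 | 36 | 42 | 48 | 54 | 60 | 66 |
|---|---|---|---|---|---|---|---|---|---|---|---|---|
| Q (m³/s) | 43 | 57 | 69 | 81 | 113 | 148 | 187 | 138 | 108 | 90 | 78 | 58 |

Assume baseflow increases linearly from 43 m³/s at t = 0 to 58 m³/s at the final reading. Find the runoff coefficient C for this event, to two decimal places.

C ≈ 0.44

ΣQ_DR = 564.0 m³/s; V = ΣQ_DR·Δt = 1.218 × 10^7 m³.
Runoff depth d = V / A = 33.56 mm.
C = d / P = 33.56 / 75.7 = 0.44.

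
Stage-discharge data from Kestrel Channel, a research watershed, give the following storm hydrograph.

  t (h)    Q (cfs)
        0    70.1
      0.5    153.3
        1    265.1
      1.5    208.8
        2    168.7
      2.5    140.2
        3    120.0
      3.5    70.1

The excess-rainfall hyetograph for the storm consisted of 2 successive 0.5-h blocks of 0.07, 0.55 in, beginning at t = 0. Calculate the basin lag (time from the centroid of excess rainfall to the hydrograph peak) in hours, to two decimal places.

t_L ≈ 0.31 h

Centroid of excess rainfall: t_c = Σ P_i·t̄_i / ΣP_i = 0.6935 h (block centres at 0.25, 0.75 h).
Hydrograph peak occurs at t = 1 h, so basin lag t_L = 1 − 0.6935 = 0.31 h.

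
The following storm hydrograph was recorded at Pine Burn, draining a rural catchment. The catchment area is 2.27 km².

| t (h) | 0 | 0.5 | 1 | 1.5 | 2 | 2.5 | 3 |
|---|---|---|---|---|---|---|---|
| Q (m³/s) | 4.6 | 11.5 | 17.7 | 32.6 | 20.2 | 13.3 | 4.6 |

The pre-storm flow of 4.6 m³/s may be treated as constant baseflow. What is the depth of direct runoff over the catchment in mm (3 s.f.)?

Direct runoff: 0.0, 6.9, 13.1, 28.0, 15.6, 8.7, 0.0 m³/s; ΣQ_DR = 72.30 m³/s.
V = ΣQ_DR · Δt = 72.30 × 1800 s = 1.301 × 10^5 m³.
Over A = 2.27 km², depth = V / A = 57.3 mm.

d ≈ 57.3 mm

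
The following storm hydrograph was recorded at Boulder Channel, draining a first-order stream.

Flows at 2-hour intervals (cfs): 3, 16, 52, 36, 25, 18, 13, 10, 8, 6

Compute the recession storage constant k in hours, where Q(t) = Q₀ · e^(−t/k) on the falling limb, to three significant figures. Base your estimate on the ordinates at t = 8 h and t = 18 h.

On the falling limb, Q drops from 25 to 6 cfs between t = 8 h and t = 18 h (Δt = 10 h).
k = −Δt / ln(Q₂/Q₁) = −10 / ln(6/25) = 7.01 h.

k ≈ 7.01 h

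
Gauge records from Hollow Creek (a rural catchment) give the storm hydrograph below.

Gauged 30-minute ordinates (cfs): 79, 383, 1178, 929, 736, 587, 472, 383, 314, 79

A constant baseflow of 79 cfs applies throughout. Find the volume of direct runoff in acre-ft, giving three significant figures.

Direct-runoff ordinates (Q − Q_b): 0.0, 304.0, 1099.0, 850.0, 657.0, 508.0, 393.0, 304.0, 235.0, 0.0 cfs.
ΣQ_DR = 4350 cfs.
With Δt = 0.5 h = 1800 s, V = ΣQ_DR · Δt = 4350 × 1800 = 7.83 × 10^6 ft³ = 180 acre-ft.

V ≈ 180 acre-ft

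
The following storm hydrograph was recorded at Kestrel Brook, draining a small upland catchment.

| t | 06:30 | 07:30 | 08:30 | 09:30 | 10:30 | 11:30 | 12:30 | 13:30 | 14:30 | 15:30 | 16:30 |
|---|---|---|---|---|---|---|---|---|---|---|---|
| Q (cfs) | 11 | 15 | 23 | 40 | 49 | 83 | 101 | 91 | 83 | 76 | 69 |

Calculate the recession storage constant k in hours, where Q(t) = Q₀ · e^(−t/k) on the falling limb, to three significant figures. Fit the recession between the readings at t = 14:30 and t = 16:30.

k ≈ 10.8 h

On the falling limb, Q drops from 83 to 69 cfs between t = 14:30 and t = 16:30 (Δt = 2 h).
k = −Δt / ln(Q₂/Q₁) = −2 / ln(69/83) = 10.8 h.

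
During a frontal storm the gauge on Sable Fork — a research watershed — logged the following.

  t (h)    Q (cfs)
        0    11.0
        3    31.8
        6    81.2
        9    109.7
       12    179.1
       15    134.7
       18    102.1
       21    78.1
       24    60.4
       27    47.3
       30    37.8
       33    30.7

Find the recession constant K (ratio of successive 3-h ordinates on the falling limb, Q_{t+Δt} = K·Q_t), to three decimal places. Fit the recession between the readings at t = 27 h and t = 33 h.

Using the recession-limb readings at t = 27 h and t = 33 h: Q falls from 47.3 to 30.7 cfs over 2 intervals.
K = (Q₂/Q₁)^(1/2) = (30.7/47.3)^(1/2) = 0.806.

K ≈ 0.806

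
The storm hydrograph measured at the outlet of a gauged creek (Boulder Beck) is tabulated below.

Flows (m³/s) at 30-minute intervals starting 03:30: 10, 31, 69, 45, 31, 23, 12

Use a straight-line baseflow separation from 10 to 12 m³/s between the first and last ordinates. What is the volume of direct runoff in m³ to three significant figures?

Direct-runoff ordinates (Q − Q_b): 0.00, 20.67, 58.33, 34.00, 19.67, 11.33, 0.00 m³/s.
ΣQ_DR = 144.0 m³/s.
With Δt = 0.5 h = 1800 s, V = ΣQ_DR · Δt = 144.0 × 1800 = 2.59 × 10^5 m³.

V ≈ 2.59 × 10^5 m³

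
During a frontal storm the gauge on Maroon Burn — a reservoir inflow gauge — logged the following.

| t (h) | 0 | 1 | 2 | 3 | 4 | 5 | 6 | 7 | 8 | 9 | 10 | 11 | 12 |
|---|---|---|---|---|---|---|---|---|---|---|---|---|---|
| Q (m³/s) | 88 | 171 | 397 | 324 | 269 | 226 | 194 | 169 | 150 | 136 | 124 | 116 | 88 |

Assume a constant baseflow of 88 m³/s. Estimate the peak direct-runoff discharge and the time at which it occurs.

Subtracting baseflow gives direct-runoff ordinates: 0.0, 83.0, 309.0, 236.0, 181.0, 138.0, 106.0, 81.0, 62.0, 48.0, 36.0, 28.0, 0.0 m³/s.
The maximum is 309.0 m³/s, occurring at the reading for t = 2 h.

Q_p = 309.0 m³/s at t = 2 h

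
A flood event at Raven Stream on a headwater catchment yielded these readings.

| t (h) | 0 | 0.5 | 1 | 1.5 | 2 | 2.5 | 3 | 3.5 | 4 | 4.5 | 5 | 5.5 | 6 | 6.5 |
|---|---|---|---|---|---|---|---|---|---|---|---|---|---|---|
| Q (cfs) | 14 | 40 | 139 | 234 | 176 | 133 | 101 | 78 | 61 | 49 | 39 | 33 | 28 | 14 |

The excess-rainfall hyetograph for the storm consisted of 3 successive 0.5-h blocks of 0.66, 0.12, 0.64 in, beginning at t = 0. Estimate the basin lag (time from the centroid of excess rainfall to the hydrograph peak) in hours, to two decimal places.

Centroid of excess rainfall: t_c = Σ P_i·t̄_i / ΣP_i = 0.7430 h (block centres at 0.25, 0.75, 1.25 h).
Hydrograph peak occurs at t = 1.5 h, so basin lag t_L = 1.5 − 0.7430 = 0.76 h.

t_L ≈ 0.76 h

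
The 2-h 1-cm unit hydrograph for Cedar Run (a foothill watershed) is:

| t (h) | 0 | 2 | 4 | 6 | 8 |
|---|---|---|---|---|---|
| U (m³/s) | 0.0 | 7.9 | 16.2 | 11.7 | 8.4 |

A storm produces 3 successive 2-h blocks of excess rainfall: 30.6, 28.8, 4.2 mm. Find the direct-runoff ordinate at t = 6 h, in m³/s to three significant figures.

Q ≈ 85.8 m³/s

By discrete convolution, Q_j = Σ (P_i / 10 mm) · U_{j−i}.
At t = 6 h (j=3): Q = (30.6/10)·11.7 + (28.8/10)·16.2 + (4.2/10)·7.9 = 85.8 m³/s.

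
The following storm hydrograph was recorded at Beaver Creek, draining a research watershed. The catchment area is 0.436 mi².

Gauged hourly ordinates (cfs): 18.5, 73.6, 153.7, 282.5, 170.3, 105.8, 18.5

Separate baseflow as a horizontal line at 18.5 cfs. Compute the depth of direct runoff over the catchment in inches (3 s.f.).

Direct runoff: 0.0, 55.1, 135.2, 264.0, 151.8, 87.3, 0.0 cfs; ΣQ_DR = 693.4 cfs.
V = ΣQ_DR · Δt = 693.4 × 3600 s = 2.496 × 10^6 ft³.
Over A = 0.436 mi², depth = V / A = 2.46 in.

d ≈ 2.46 in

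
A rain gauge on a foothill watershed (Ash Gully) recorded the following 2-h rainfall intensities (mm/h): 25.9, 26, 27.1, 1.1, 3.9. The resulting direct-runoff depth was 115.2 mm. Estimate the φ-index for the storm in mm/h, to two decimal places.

Only the 3 blocks with intensity above φ contribute runoff: 25.9, 26, 27.1 mm/h.
Σ(I−φ)·Δt = d  ⇒  (25.9+26+27.1 − 3φ)·2 = 115.2
φ = (79.00 − 115.2/2) / 3 = 7.13 mm/h.

φ ≈ 7.13 mm/h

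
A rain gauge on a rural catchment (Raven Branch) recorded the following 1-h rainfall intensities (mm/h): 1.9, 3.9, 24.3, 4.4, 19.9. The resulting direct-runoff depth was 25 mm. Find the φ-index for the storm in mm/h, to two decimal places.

Only the 2 blocks with intensity above φ contribute runoff: 24.3, 19.9 mm/h.
Σ(I−φ)·Δt = d  ⇒  (24.3+19.9 − 2φ)·1 = 25
φ = (44.20 − 25/1) / 2 = 9.60 mm/h.

φ ≈ 9.60 mm/h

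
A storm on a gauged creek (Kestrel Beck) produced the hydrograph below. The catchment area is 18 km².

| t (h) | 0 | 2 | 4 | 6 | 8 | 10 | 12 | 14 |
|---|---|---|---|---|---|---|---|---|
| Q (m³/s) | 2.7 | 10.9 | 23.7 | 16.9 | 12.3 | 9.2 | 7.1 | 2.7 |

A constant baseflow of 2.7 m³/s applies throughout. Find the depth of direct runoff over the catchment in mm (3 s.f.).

d ≈ 25.6 mm

Direct runoff: 0.0, 8.2, 21.0, 14.2, 9.6, 6.5, 4.4, 0.0 m³/s; ΣQ_DR = 63.90 m³/s.
V = ΣQ_DR · Δt = 63.90 × 7200 s = 4.601 × 10^5 m³.
Over A = 18 km², depth = V / A = 25.6 mm.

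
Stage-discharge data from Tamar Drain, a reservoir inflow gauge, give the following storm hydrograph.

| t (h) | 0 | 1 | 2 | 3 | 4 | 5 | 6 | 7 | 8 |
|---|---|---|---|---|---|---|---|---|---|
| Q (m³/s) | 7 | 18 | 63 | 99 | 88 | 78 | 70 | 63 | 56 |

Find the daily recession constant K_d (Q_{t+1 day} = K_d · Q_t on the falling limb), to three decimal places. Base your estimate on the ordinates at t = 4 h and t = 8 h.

Between t = 4 h and t = 8 h the flow falls from 88 to 56 m³/s over 4×1 h = 4 h.
Per-interval ratio K = (56/88)^(1/4) = 0.8932; K_d = K^(24/1) = 0.066.

K_d ≈ 0.066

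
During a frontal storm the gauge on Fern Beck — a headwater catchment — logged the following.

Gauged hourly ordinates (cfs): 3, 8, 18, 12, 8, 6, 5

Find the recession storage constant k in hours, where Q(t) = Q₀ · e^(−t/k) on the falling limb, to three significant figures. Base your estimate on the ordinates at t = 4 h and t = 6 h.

On the falling limb, Q drops from 8 to 5 cfs between t = 4 h and t = 6 h (Δt = 2 h).
k = −Δt / ln(Q₂/Q₁) = −2 / ln(5/8) = 4.26 h.

k ≈ 4.26 h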